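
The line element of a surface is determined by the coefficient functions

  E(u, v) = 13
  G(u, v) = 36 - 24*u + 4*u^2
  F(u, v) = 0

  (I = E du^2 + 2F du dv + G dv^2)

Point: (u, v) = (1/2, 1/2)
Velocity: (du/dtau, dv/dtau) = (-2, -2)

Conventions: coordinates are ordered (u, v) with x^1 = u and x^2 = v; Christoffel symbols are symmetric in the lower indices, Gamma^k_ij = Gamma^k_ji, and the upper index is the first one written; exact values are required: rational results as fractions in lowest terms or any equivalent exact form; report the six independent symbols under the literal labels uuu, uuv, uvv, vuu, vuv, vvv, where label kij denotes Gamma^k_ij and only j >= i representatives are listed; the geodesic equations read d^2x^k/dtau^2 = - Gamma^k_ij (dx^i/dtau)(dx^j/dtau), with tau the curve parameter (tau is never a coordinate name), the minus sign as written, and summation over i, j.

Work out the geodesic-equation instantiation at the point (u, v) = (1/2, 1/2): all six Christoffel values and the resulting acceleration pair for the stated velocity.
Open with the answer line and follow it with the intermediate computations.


Answer: Gamma_uuu = 0, Gamma_uuv = 0, Gamma_uvv = 10/13, Gamma_vuu = 0, Gamma_vuv = -2/5, Gamma_vvv = 0; accelerations (d^2u/dtau^2, d^2v/dtau^2) = (-40/13, 16/5)

E = 13, F = 0, G = 25 at the point
E_u = 0, E_v = 0, F_u = 0, F_v = 0, G_u = -20, G_v = 0
EG - F^2 = 325;  g^inv = (1/325) * [[25, 0], [0, 13]]
first-kind symbols [ij,l] = (1/2)(d_i g_jl + d_j g_il - d_l g_ij): [uu,u] = E_u/2 = 0, [uu,v] = F_u - E_v/2 = 0, [uv,u] = E_v/2 = 0, [uv,v] = G_u/2 = -10, [vv,u] = F_v - G_u/2 = 10, [vv,v] = G_v/2 = 0
Gamma^u_ij = (G*[ij,u] - F*[ij,v])/(EG - F^2), Gamma^v_ij = (E*[ij,v] - F*[ij,u])/(EG - F^2)
Gamma_uuu = 0, Gamma_uuv = 0, Gamma_uvv = 10/13, Gamma_vuu = 0, Gamma_vuv = -2/5, Gamma_vvv = 0
d^2u/dtau^2 = -(Gamma_uuu*(-2)^2 + 2*Gamma_uuv*(-2)*(-2) + Gamma_uvv*(-2)^2) = -40/13
d^2v/dtau^2 = -(Gamma_vuu*(-2)^2 + 2*Gamma_vuv*(-2)*(-2) + Gamma_vvv*(-2)^2) = 16/5


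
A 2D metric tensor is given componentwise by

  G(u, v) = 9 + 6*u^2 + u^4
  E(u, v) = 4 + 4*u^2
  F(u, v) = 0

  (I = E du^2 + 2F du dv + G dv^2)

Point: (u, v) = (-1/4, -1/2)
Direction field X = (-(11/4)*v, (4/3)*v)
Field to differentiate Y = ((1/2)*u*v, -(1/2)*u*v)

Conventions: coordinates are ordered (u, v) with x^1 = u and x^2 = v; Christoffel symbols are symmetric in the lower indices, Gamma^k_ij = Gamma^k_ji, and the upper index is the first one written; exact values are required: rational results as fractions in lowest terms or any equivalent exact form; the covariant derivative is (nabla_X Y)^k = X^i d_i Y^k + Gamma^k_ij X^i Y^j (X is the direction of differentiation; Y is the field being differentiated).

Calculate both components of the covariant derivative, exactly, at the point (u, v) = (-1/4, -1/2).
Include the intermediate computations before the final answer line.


E = 17/4, F = 0, G = 2401/256 at the point
E_u = -2, E_v = 0, F_u = 0, F_v = 0, G_u = -49/16, G_v = 0
EG - F^2 = 40817/1024;  g^inv = (1024/40817) * [[2401/256, 0], [0, 17/4]]
first-kind symbols [ij,l] = (1/2)(d_i g_jl + d_j g_il - d_l g_ij): [uu,u] = E_u/2 = -1, [uu,v] = F_u - E_v/2 = 0, [uv,u] = E_v/2 = 0, [uv,v] = G_u/2 = -49/32, [vv,u] = F_v - G_u/2 = 49/32, [vv,v] = G_v/2 = 0
Gamma^u_ij = (G*[ij,u] - F*[ij,v])/(EG - F^2), Gamma^v_ij = (E*[ij,v] - F*[ij,u])/(EG - F^2)
Gamma_uuu = -4/17, Gamma_uuv = 0, Gamma_uvv = 49/136, Gamma_vuu = 0, Gamma_vuv = -8/49, Gamma_vvv = 0
X = (11/8, -2/3), Y = (1/16, -1/16) at the point

Answer: (nabla_X Y)^u = -17/64, (nabla_X Y)^v = 9/32


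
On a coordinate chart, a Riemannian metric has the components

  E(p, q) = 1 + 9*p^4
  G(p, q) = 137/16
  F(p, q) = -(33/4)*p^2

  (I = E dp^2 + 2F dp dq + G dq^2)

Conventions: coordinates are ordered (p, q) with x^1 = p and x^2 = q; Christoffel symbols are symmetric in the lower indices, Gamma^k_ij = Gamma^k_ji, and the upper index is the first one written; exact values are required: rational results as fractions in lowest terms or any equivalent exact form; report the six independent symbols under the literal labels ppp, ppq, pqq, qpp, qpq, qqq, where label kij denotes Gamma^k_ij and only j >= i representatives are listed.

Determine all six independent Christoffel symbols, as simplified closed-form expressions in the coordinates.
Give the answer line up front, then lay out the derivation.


Answer: Gamma_ppp = 288*p^3/(144*p^4 + 137), Gamma_ppq = 0, Gamma_pqq = 0, Gamma_qpp = -264*p/(144*p^4 + 137), Gamma_qpq = 0, Gamma_qqq = 0

E = 1 + 9*p^4; F = -(33/4)*p^2; G = 137/16
Gamma^k_ij = (1/2) g^{kl} (d_i g_jl + d_j g_il - d_l g_ij), with g^inv = (1/(EG-F^2)) [[G, -F], [-F, E]]
first partials: E_p = 36*p^3, E_q = 0, F_p = -(33/2)*p, F_q = 0, G_p = 0, G_q = 0
D = EG - F^2 = 137/16 + 9*p^4
expanded: Gamma^p_pp = (G E_p - 2F F_p + F E_q)/(2D), Gamma^p_pq = (G E_q - F G_p)/(2D), Gamma^p_qq = (2G F_q - G G_p - F G_q)/(2D), Gamma^q_pp = (2E F_p - E E_q - F E_p)/(2D), Gamma^q_pq = (E G_p - F E_q)/(2D), Gamma^q_qq = (E G_q - 2F F_q + F G_p)/(2D); substitute and cancel common factors


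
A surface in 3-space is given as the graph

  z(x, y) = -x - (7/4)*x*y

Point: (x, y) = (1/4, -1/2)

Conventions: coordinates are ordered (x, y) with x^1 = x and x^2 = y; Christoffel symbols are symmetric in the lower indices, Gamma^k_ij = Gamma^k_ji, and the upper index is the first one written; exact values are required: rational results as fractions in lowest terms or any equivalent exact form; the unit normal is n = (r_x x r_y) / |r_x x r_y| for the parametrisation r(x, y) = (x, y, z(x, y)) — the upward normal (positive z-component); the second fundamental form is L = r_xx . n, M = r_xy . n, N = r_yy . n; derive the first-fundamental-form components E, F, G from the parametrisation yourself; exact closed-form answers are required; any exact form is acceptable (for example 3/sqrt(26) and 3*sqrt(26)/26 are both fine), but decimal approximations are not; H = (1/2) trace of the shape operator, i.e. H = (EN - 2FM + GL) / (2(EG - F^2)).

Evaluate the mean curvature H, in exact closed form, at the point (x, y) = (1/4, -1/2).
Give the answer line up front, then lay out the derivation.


Answer: H = 392*sqrt(309)/95481

z_x = -1/8, z_y = -7/16, z_xx = 0, z_xy = -7/4, z_yy = 0
E = 65/64, F = 7/128, G = 305/256; answer radicand W^2 = 309/256
unnormalised second-form numerators: l = 0, m = -7/4, n = 0; L = l/sqrt(309/256), and similarly M = m/sqrt(W^2), N = n/sqrt(W^2)
H = (E*n - 2*F*m + G*l) / (2*(EG - F^2)*sqrt(W^2)); E*n - 2*F*m + G*l = 49/256, EG - F^2 = 309/256, so H = (49/618)/sqrt(309/256)


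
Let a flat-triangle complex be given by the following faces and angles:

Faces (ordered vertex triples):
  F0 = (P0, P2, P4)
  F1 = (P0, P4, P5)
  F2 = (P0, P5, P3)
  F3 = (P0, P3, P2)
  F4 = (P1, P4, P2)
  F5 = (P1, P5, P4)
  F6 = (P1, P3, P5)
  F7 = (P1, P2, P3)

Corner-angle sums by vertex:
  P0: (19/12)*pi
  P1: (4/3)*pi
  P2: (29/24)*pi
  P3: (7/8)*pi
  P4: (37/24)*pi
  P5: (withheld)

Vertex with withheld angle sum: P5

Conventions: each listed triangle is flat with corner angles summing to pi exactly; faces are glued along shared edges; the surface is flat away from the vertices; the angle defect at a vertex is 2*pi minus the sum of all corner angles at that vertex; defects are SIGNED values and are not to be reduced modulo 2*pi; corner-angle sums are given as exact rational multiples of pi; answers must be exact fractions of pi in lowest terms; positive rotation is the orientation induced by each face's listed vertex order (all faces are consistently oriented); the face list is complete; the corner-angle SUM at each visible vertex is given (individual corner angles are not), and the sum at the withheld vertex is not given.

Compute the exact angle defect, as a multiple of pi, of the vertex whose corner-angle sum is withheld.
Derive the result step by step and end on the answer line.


V = 6, E = 12, F = 8; chi = V - E + F = 2
Gauss-Bonnet: total defect = 2*pi*chi = 4*pi; visible defects sum to (83/24)*pi

Answer: defect(P5) = (13/24)*pi


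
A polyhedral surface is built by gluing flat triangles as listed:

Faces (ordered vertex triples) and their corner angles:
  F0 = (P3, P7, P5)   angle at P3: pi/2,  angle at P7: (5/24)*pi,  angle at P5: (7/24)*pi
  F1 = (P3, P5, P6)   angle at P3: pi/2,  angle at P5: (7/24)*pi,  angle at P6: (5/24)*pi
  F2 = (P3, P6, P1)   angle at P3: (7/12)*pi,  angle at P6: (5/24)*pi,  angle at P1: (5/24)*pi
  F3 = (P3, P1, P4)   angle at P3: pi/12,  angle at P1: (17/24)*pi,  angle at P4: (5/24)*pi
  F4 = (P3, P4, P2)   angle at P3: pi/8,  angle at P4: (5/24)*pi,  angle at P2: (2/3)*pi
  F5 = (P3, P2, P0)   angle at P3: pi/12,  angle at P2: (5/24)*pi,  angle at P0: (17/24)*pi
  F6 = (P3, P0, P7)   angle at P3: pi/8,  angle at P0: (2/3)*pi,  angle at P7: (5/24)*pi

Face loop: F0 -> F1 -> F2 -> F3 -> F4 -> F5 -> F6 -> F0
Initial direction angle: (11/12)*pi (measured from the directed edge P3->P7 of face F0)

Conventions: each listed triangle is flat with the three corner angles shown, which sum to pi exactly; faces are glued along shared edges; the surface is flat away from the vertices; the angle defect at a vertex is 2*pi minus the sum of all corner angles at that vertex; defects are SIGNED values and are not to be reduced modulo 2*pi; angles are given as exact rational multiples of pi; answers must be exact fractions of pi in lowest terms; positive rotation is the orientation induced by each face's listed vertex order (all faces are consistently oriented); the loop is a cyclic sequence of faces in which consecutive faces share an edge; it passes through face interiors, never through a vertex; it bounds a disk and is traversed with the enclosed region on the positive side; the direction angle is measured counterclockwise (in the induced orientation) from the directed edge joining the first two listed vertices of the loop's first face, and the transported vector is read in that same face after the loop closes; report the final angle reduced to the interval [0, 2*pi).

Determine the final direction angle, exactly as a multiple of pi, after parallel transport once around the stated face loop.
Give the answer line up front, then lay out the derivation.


Answer: final direction angle = (11/12)*pi

enclosed vertex P3: corner angles sum to 2*pi, defect = 2*pi - 2*pi = 0
the rotation equals the total enclosed defect, so the final angle is initial + defects (mod 2*pi)
final angle = (11/12)*pi + 0 = (11/12)*pi (mod 2*pi)


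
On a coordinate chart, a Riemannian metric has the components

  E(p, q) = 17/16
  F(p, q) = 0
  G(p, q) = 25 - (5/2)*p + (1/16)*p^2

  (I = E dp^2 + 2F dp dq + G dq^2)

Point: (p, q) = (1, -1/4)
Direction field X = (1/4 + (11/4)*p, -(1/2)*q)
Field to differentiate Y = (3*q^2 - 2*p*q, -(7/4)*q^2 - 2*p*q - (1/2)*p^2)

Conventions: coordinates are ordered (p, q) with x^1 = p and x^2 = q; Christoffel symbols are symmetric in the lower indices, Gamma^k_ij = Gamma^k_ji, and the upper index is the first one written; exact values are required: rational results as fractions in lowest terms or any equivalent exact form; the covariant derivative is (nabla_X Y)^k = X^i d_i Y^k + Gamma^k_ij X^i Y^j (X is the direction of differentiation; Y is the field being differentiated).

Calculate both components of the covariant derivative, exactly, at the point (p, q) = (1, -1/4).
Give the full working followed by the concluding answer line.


E = 17/16, F = 0, G = 361/16 at the point
E_p = 0, E_q = 0, F_p = 0, F_q = 0, G_p = -19/8, G_q = 0
EG - F^2 = 6137/256;  g^inv = (256/6137) * [[361/16, 0], [0, 17/16]]
first-kind symbols [ij,l] = (1/2)(d_i g_jl + d_j g_il - d_l g_ij): [pp,p] = E_p/2 = 0, [pp,q] = F_p - E_q/2 = 0, [pq,p] = E_q/2 = 0, [pq,q] = G_p/2 = -19/16, [qq,p] = F_q - G_p/2 = 19/16, [qq,q] = G_q/2 = 0
Gamma^p_ij = (G*[ij,p] - F*[ij,q])/(EG - F^2), Gamma^q_ij = (E*[ij,q] - F*[ij,p])/(EG - F^2)
Gamma_ppp = 0, Gamma_ppq = 0, Gamma_pqq = 19/17, Gamma_qpp = 0, Gamma_qpq = -1/19, Gamma_qqq = 0
X = (3, 1/8), Y = (11/16, -7/64) at the point

Answer: (nabla_X Y)^p = 9115/8704, (nabla_X Y)^q = -3959/2432


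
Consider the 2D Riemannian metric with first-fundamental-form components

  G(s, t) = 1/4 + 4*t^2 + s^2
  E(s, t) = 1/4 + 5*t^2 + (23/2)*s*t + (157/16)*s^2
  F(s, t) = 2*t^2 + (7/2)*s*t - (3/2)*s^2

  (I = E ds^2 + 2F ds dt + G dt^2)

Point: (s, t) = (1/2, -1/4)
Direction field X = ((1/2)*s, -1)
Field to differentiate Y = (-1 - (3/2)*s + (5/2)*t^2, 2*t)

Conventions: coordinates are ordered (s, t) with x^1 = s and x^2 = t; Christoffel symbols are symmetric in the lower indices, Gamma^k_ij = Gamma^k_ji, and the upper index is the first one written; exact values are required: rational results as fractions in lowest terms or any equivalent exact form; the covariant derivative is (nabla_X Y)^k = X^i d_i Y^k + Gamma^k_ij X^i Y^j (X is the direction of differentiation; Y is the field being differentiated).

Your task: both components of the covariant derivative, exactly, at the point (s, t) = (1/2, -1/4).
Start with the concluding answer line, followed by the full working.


Answer: (nabla_X Y)^s = 44665/11648, (nabla_X Y)^t = 146785/46592

E = 101/64, F = -11/16, G = 3/4 at the point
E_s = 111/16, E_t = 13/4, F_s = -19/8, F_t = 3/4, G_s = 1, G_t = -2
EG - F^2 = 91/128;  g^inv = (128/91) * [[3/4, 11/16], [11/16, 101/64]]
first-kind symbols [ij,l] = (1/2)(d_i g_jl + d_j g_il - d_l g_ij): [ss,s] = E_s/2 = 111/32, [ss,t] = F_s - E_t/2 = -4, [st,s] = E_t/2 = 13/8, [st,t] = G_s/2 = 1/2, [tt,s] = F_t - G_s/2 = 1/4, [tt,t] = G_t/2 = -1
Gamma^s_ij = (G*[ij,s] - F*[ij,t])/(EG - F^2), Gamma^t_ij = (E*[ij,t] - F*[ij,s])/(EG - F^2)
Gamma_sss = -19/91, Gamma_sst = 200/91, Gamma_stt = -64/91, Gamma_tss = -2011/364, Gamma_tst = 244/91, Gamma_ttt = -180/91
X = (1/4, -1), Y = (-51/32, -1/2) at the point


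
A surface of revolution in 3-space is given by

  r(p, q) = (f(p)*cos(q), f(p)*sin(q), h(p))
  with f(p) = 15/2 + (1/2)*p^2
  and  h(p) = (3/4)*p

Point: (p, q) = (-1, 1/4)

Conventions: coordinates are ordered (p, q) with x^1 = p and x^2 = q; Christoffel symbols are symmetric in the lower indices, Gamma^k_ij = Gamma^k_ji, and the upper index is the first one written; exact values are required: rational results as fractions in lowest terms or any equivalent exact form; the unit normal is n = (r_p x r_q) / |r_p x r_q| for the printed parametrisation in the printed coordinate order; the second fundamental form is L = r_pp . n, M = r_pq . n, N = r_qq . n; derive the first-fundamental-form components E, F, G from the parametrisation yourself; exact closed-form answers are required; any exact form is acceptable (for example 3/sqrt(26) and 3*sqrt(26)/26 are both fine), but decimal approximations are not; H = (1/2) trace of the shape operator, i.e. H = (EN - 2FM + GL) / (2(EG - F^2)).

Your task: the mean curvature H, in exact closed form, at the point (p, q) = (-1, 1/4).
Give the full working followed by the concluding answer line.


f = 8, f' = -1, f'' = 1, h' = 3/4, h'' = 0
E = 25/16, F = 0, G = 64; answer radicand W^2 = 25/16
unnormalised second-form numerators: l = -3/4, m = 0, n = 6; L = l/sqrt(25/16), and similarly M = m/sqrt(W^2), N = n/sqrt(W^2)
H = (E*n - 2*F*m + G*l) / (2*(EG - F^2)*sqrt(W^2)); E*n - 2*F*m + G*l = -309/8, EG - F^2 = 100, so H = (-309/1600)/sqrt(25/16)

Answer: H = -309/2000


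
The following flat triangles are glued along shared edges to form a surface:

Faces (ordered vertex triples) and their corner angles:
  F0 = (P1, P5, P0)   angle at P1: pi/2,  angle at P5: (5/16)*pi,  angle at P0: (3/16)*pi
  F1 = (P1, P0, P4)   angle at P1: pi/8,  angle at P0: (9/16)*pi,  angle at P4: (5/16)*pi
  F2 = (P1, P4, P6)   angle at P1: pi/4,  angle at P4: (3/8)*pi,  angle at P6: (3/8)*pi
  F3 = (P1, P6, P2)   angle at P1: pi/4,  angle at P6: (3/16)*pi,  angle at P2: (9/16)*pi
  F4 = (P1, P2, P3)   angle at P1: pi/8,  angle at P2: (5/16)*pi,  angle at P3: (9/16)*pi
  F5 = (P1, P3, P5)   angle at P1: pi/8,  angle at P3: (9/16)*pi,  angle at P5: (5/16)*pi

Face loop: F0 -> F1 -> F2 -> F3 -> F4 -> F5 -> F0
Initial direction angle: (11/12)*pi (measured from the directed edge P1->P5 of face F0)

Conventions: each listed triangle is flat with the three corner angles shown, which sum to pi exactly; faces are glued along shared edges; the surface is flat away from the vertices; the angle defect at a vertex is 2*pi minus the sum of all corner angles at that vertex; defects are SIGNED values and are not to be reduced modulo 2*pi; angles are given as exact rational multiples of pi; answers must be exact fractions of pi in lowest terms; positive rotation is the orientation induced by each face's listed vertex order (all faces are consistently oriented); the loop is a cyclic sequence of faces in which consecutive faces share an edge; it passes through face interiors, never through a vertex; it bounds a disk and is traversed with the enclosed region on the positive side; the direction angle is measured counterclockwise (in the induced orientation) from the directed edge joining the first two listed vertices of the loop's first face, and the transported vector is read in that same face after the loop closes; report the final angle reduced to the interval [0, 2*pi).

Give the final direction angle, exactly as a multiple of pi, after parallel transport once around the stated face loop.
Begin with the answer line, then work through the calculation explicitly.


Answer: final direction angle = (37/24)*pi

enclosed vertex P1: corner angles sum to (11/8)*pi, defect = 2*pi - (11/8)*pi = (5/8)*pi
the rotation equals the total enclosed defect, so the final angle is initial + defects (mod 2*pi)
final angle = (11/12)*pi + (5/8)*pi = (37/24)*pi (mod 2*pi)


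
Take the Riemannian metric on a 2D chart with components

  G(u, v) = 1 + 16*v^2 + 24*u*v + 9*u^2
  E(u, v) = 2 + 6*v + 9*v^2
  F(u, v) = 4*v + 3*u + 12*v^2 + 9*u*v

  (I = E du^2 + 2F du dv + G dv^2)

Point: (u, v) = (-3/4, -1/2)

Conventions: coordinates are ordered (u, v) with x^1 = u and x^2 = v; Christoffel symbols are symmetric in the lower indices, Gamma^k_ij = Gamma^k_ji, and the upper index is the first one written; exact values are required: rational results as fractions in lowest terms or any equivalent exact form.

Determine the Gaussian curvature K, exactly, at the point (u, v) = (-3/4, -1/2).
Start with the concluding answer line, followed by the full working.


Answer: K = -256/10609

E = 5/4, F = 17/8, G = 305/16, EG - F^2 = 309/16 at the point
E_u = 0, E_v = -3, F_u = -3/2, F_v = -59/4, G_u = -51/2, G_v = -34
E_vv = 18, F_uv = 9, G_uu = 18
Apply the Brioschi formula K = (det M1 - det M2)/(EG - F^2)^2 over the derivative matrices of E, F, G.
M1 = [[-E_vv/2 + F_uv - G_uu/2, E_u/2, F_u - E_v/2], [F_v - G_u/2, E, F], [G_v/2, F, G]] = [[-9, 0, 0], [-2, 5/4, 17/8], [-17, 17/8, 305/16]]; det M1 = -2781/16
M2 = [[0, E_v/2, G_u/2], [E_v/2, E, F], [G_u/2, F, G]] = [[0, -3/2, -51/4], [-3/2, 5/4, 17/8], [-51/4, 17/8, 305/16]]; det M2 = -2637/16
det M1 - det M2 = -9; K = -9 / (309/16)^2 = -256/10609


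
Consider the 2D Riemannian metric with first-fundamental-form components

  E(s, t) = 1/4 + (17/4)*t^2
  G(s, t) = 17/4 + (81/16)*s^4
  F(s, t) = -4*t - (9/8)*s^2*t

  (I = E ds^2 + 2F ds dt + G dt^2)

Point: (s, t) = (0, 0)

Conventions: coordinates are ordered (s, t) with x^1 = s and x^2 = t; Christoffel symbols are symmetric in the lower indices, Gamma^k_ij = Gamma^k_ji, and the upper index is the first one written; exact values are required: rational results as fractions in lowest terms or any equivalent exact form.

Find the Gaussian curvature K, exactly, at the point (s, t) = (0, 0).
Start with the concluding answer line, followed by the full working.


Answer: K = -4

E = 1/4, F = 0, G = 17/4, EG - F^2 = 17/16 at the point
E_s = 0, E_t = 0, F_s = 0, F_t = -4, G_s = 0, G_t = 0
E_tt = 17/2, F_st = 0, G_ss = 0
By Brioschi, K is (det M1 - det M2) divided by (EG - F^2) squared.
M1 = [[-E_tt/2 + F_st - G_ss/2, E_s/2, F_s - E_t/2], [F_t - G_s/2, E, F], [G_t/2, F, G]] = [[-17/4, 0, 0], [-4, 1/4, 0], [0, 0, 17/4]]; det M1 = -289/64
M2 = [[0, E_t/2, G_s/2], [E_t/2, E, F], [G_s/2, F, G]] = [[0, 0, 0], [0, 1/4, 0], [0, 0, 17/4]]; det M2 = 0
det M1 - det M2 = -289/64; K = -289/64 / (17/16)^2 = -4


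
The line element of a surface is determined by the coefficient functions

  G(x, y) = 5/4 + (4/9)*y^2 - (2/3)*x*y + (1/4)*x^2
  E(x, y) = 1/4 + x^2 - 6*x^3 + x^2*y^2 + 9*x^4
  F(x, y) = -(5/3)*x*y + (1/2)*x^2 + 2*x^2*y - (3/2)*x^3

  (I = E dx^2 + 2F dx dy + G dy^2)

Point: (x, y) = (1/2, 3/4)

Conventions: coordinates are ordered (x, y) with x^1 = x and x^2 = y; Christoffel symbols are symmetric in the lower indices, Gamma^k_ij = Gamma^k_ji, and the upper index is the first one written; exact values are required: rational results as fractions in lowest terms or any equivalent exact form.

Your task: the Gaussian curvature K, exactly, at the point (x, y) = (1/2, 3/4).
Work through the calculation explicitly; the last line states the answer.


E = 29/64, F = -5/16, G = 21/16, EG - F^2 = 509/1024 at the point
E_x = 25/16, E_y = 3/8, F_x = -3/8, F_y = -1/3, G_x = -1/4, G_y = 1/3
E_yy = 1/2, F_xy = 1/3, G_xx = 1/2
Compute both Brioschi determinants and normalise by (EG - F^2)^2.
M1 = [[-E_yy/2 + F_xy - G_xx/2, E_x/2, F_x - E_y/2], [F_y - G_x/2, E, F], [G_y/2, F, G]] = [[-1/6, 25/32, -9/16], [-5/24, 29/64, -5/16], [1/6, -5/16, 21/16]]; det M1 = 393/4096
M2 = [[0, E_y/2, G_x/2], [E_y/2, E, F], [G_x/2, F, G]] = [[0, 3/16, -1/8], [3/16, 29/64, -5/16], [-1/8, -5/16, 21/16]]; det M2 = -79/2048
det M1 - det M2 = 551/4096; K = 551/4096 / (509/1024)^2 = 141056/259081

Answer: K = 141056/259081


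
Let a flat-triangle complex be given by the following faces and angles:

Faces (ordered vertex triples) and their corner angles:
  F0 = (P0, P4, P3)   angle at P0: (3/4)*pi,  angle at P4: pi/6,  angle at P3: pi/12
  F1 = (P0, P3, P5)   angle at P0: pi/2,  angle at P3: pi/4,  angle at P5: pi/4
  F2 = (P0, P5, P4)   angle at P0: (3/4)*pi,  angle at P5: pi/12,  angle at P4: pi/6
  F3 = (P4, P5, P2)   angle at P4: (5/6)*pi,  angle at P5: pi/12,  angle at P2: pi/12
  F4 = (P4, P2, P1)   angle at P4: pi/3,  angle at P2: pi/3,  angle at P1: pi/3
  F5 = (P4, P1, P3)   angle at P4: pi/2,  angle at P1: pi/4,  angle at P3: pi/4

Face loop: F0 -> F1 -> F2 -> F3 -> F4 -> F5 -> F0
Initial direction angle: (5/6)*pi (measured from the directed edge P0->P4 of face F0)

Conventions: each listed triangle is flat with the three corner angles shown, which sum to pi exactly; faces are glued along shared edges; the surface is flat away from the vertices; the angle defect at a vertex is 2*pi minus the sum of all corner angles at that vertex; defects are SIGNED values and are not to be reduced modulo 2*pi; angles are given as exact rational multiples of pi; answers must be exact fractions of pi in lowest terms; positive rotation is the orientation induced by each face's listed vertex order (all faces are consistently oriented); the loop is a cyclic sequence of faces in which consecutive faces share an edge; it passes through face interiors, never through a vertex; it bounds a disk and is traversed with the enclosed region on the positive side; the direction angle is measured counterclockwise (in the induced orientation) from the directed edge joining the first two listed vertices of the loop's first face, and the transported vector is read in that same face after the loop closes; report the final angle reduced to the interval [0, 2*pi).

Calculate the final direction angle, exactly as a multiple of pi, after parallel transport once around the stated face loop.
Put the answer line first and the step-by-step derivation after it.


Answer: final direction angle = (5/6)*pi

enclosed vertex P0: corner angles sum to 2*pi, defect = 2*pi - 2*pi = 0
enclosed vertex P4: corner angles sum to 2*pi, defect = 2*pi - 2*pi = 0
the rotation equals the total enclosed defect, so the final angle is initial + defects (mod 2*pi)
final angle = (5/6)*pi + 0 = (5/6)*pi (mod 2*pi)


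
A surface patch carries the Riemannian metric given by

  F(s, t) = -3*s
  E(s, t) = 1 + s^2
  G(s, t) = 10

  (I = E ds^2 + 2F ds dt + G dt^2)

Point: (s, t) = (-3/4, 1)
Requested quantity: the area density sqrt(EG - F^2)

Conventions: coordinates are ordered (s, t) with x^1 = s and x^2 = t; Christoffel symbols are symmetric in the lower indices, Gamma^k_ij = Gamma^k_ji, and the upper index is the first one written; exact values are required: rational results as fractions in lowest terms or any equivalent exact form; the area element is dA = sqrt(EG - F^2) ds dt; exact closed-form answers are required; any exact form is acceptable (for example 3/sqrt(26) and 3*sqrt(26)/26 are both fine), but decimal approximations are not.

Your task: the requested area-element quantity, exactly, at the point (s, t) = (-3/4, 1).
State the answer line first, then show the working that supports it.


Answer: sqrt(EG - F^2) = 13/4

E = 25/16, F = 9/4, G = 10; EG - F^2 = 169/16


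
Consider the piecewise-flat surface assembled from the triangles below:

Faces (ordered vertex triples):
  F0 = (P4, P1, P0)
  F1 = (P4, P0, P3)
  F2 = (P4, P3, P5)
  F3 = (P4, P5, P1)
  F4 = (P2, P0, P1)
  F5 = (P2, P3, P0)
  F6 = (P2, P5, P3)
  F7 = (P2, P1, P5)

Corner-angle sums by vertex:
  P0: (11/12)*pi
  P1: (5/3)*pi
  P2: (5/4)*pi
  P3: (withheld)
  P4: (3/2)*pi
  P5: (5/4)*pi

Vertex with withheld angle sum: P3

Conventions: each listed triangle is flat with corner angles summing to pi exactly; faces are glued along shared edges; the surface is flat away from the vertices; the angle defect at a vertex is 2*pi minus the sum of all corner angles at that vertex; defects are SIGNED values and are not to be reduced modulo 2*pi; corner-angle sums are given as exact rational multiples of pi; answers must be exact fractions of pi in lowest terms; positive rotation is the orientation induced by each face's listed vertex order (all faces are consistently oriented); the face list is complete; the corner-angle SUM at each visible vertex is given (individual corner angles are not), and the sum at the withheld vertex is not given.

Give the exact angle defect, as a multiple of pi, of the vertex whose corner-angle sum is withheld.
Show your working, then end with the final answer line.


V = 6, E = 12, F = 8; chi = V - E + F = 2
Gauss-Bonnet: total defect = 2*pi*chi = 4*pi; visible defects sum to (41/12)*pi

Answer: defect(P3) = (7/12)*pi


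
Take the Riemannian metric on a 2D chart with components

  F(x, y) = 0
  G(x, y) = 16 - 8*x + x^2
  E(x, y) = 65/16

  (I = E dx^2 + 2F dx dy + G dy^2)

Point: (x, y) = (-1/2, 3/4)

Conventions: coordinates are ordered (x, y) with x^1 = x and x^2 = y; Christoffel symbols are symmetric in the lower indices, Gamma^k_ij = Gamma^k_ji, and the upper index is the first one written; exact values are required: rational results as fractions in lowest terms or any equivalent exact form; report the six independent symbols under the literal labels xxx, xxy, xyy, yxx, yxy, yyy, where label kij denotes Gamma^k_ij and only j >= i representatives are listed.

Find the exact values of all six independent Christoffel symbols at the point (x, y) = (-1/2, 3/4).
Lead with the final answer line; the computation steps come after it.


Answer: Gamma_xxx = 0, Gamma_xxy = 0, Gamma_xyy = 72/65, Gamma_yxx = 0, Gamma_yxy = -2/9, Gamma_yyy = 0

E = 65/16, F = 0, G = 81/4 at the point
E_x = 0, E_y = 0, F_x = 0, F_y = 0, G_x = -9, G_y = 0
EG - F^2 = 5265/64;  g^inv = (64/5265) * [[81/4, 0], [0, 65/16]]
first-kind symbols [ij,l] = (1/2)(d_i g_jl + d_j g_il - d_l g_ij): [xx,x] = E_x/2 = 0, [xx,y] = F_x - E_y/2 = 0, [xy,x] = E_y/2 = 0, [xy,y] = G_x/2 = -9/2, [yy,x] = F_y - G_x/2 = 9/2, [yy,y] = G_y/2 = 0
Gamma^x_ij = (G*[ij,x] - F*[ij,y])/(EG - F^2), Gamma^y_ij = (E*[ij,y] - F*[ij,x])/(EG - F^2)


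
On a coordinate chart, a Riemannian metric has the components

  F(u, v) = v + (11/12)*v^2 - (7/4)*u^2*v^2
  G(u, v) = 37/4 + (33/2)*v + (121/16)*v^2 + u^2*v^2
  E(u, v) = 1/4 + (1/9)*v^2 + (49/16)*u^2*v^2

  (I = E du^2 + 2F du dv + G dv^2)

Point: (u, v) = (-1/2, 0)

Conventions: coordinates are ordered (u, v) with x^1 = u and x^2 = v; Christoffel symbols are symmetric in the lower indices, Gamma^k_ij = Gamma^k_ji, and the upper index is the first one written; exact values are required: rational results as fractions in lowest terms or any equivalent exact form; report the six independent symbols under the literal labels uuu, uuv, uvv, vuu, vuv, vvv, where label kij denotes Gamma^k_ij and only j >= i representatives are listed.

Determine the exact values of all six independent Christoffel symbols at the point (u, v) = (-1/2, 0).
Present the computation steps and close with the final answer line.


E = 1/4, F = 0, G = 37/4 at the point
E_u = 0, E_v = 0, F_u = 0, F_v = 1, G_u = 0, G_v = 33/2
EG - F^2 = 37/16;  g^inv = (16/37) * [[37/4, 0], [0, 1/4]]
first-kind symbols [ij,l] = (1/2)(d_i g_jl + d_j g_il - d_l g_ij): [uu,u] = E_u/2 = 0, [uu,v] = F_u - E_v/2 = 0, [uv,u] = E_v/2 = 0, [uv,v] = G_u/2 = 0, [vv,u] = F_v - G_u/2 = 1, [vv,v] = G_v/2 = 33/4
Gamma^u_ij = (G*[ij,u] - F*[ij,v])/(EG - F^2), Gamma^v_ij = (E*[ij,v] - F*[ij,u])/(EG - F^2)

Answer: Gamma_uuu = 0, Gamma_uuv = 0, Gamma_uvv = 4, Gamma_vuu = 0, Gamma_vuv = 0, Gamma_vvv = 33/37


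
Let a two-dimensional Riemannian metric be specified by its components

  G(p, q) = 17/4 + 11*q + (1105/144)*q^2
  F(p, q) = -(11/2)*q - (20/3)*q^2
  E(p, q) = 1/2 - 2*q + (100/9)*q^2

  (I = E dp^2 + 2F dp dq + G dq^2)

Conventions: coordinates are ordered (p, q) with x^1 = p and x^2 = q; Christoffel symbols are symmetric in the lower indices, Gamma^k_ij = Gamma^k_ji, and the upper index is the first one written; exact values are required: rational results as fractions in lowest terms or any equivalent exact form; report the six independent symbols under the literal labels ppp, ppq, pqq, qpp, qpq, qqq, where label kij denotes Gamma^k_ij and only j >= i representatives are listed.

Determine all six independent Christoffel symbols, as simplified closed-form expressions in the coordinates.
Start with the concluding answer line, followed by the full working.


Answer: Gamma_ppp = (-192000*q^3 - 141120*q^2 + 14256*q)/(105800*q^4 + 86940*q^3 - 3087*q^2 - 7776*q + 5508), Gamma_ppq = (221000*q^3 + 296910*q^2 + 93888*q - 11016)/(105800*q^4 + 86940*q^3 - 3087*q^2 - 7776*q + 5508), Gamma_pqq = (-132600*q^3 - 285120*q^2 - 225288*q - 60588)/(105800*q^4 + 86940*q^3 - 3087*q^2 - 7776*q + 5508), Gamma_qpp = (-320000*q^3 + 86400*q^2 - 19584*q + 1296)/(105800*q^4 + 86940*q^3 - 3087*q^2 - 7776*q + 5508), Gamma_qpq = (192000*q^3 + 141120*q^2 - 14256*q)/(105800*q^4 + 86940*q^3 - 3087*q^2 - 7776*q + 5508), Gamma_qqq = (-9400*q^3 - 166500*q^2 - 96975*q + 7128)/(105800*q^4 + 86940*q^3 - 3087*q^2 - 7776*q + 5508)

E = 1/2 - 2*q + (100/9)*q^2; F = -(11/2)*q - (20/3)*q^2; G = 17/4 + 11*q + (1105/144)*q^2
Gamma^k_ij = (1/2) g^{kl} (d_i g_jl + d_j g_il - d_l g_ij), with g^inv = (1/(EG-F^2)) [[G, -F], [-F, E]]
first partials: E_p = 0, E_q = -2 + (200/9)*q, F_p = 0, F_q = -11/2 - (40/3)*q, G_p = 0, G_q = 11 + (1105/72)*q
D = EG - F^2 = 17/8 - 3*q - (343/288)*q^2 + (805/24)*q^3 + (13225/324)*q^4
expanded: Gamma^p_pp = (G E_p - 2F F_p + F E_q)/(2D), Gamma^p_pq = (G E_q - F G_p)/(2D), Gamma^p_qq = (2G F_q - G G_p - F G_q)/(2D), Gamma^q_pp = (2E F_p - E E_q - F E_p)/(2D), Gamma^q_pq = (E G_p - F E_q)/(2D), Gamma^q_qq = (E G_q - 2F F_q + F G_p)/(2D); substitute and cancel common factors


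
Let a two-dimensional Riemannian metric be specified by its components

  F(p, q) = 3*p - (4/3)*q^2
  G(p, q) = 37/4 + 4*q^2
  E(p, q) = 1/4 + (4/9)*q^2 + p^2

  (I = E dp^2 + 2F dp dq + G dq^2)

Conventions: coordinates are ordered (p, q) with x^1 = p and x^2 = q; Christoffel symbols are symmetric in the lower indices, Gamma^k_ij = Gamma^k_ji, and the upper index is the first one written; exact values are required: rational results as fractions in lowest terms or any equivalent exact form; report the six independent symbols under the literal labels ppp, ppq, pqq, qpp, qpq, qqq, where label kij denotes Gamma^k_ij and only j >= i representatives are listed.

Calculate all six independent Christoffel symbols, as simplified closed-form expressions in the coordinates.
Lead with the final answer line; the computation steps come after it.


Answer: Gamma_ppp = (1728*p*q^2 + 576*p*q + 108*p - 256*q^3 + 1728*q^2)/(1728*p^2*q^2 + 108*p^2 + 3456*p*q^2 + 2208*q^2 + 999), Gamma_ppq = (256*q^3 + 592*q)/(576*p^2*q^2 + 36*p^2 + 1152*p*q^2 + 736*q^2 + 333), Gamma_pqq = (-1728*p*q - 768*q^3 - 3552*q)/(576*p^2*q^2 + 36*p^2 + 1152*p*q^2 + 736*q^2 + 333), Gamma_qpp = (-576*p^2*q + 1728*p*q^2 - 256*q^3 + 1728*q^2 - 144*q + 972)/(5184*p^2*q^2 + 324*p^2 + 10368*p*q^2 + 6624*q^2 + 2997), Gamma_qpq = (-576*p*q + 256*q^3)/(1728*p^2*q^2 + 108*p^2 + 3456*p*q^2 + 2208*q^2 + 999), Gamma_qqq = (576*p^2*q + 1152*p*q - 256*q^3 + 144*q)/(576*p^2*q^2 + 36*p^2 + 1152*p*q^2 + 736*q^2 + 333)

E = 1/4 + (4/9)*q^2 + p^2; F = 3*p - (4/3)*q^2; G = 37/4 + 4*q^2
Gamma^k_ij = (1/2) g^{kl} (d_i g_jl + d_j g_il - d_l g_ij), with g^inv = (1/(EG-F^2)) [[G, -F], [-F, E]]
first partials: E_p = 2*p, E_q = (8/9)*q, F_p = 3, F_q = -(8/3)*q, G_p = 0, G_q = 8*q
D = EG - F^2 = 37/16 + (46/9)*q^2 + (1/4)*p^2 + 8*p*q^2 + 4*p^2*q^2
expanded: Gamma^p_pp = (G E_p - 2F F_p + F E_q)/(2D), Gamma^p_pq = (G E_q - F G_p)/(2D), Gamma^p_qq = (2G F_q - G G_p - F G_q)/(2D), Gamma^q_pp = (2E F_p - E E_q - F E_p)/(2D), Gamma^q_pq = (E G_p - F E_q)/(2D), Gamma^q_qq = (E G_q - 2F F_q + F G_p)/(2D); substitute and cancel common factors


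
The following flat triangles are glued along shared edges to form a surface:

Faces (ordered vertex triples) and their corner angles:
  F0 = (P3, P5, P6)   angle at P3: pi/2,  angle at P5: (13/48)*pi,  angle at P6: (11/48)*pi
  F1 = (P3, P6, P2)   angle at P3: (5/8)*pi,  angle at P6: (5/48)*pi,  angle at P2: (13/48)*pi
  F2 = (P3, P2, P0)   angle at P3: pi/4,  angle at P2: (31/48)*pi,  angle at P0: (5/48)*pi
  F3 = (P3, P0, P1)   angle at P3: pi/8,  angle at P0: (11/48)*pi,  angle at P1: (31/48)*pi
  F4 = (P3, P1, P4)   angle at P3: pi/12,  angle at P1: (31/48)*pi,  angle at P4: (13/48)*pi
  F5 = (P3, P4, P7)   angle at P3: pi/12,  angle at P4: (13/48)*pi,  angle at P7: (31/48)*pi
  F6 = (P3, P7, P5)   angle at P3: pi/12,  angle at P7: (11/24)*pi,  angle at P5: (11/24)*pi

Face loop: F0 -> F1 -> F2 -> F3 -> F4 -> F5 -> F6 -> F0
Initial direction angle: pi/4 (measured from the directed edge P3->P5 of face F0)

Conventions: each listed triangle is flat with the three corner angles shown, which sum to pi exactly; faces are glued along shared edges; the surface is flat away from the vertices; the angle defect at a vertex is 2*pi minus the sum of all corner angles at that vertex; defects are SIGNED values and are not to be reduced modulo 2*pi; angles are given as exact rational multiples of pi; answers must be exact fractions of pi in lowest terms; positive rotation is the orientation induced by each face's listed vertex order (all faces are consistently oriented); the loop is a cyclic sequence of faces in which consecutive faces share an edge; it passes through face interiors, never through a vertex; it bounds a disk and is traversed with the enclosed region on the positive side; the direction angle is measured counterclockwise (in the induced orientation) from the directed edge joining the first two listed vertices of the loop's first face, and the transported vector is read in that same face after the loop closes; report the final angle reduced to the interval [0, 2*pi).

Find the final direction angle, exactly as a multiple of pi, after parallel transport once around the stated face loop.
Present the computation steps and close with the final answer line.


enclosed vertex P3: corner angles sum to (7/4)*pi, defect = 2*pi - (7/4)*pi = pi/4
adding the enclosed defects to the starting angle (mod 2*pi, induced orientation) gives the holonomy
final angle = pi/4 + pi/4 = pi/2 (mod 2*pi)

Answer: final direction angle = pi/2


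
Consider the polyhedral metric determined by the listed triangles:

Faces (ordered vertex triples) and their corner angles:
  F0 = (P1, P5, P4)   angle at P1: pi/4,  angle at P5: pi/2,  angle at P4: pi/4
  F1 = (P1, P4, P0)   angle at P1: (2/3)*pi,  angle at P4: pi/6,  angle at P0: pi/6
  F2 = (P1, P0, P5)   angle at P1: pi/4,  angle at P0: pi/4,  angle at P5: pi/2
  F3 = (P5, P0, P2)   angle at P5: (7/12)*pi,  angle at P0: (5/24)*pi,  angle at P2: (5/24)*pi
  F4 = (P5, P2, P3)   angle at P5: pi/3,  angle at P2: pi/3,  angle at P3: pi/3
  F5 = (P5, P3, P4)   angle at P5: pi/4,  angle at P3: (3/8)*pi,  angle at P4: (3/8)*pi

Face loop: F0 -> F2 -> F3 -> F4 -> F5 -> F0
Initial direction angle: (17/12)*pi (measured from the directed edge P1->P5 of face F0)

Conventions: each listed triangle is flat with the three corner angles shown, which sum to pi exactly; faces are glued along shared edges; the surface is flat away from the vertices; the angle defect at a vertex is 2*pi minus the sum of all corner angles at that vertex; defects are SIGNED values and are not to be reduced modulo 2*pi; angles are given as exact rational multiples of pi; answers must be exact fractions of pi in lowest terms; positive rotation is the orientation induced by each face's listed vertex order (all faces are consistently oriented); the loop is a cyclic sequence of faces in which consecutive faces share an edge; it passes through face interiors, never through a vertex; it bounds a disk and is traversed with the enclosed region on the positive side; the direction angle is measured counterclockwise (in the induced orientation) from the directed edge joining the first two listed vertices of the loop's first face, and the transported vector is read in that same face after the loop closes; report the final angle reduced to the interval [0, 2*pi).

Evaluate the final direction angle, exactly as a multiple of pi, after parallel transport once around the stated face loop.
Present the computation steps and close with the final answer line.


enclosed vertex P5: corner angles sum to (13/6)*pi, defect = 2*pi - (13/6)*pi = -pi/6
the final direction is the initial angle plus the enclosed defects, taken mod 2*pi in the induced orientation
final angle = (17/12)*pi - pi/6 = (5/4)*pi (mod 2*pi)

Answer: final direction angle = (5/4)*pi


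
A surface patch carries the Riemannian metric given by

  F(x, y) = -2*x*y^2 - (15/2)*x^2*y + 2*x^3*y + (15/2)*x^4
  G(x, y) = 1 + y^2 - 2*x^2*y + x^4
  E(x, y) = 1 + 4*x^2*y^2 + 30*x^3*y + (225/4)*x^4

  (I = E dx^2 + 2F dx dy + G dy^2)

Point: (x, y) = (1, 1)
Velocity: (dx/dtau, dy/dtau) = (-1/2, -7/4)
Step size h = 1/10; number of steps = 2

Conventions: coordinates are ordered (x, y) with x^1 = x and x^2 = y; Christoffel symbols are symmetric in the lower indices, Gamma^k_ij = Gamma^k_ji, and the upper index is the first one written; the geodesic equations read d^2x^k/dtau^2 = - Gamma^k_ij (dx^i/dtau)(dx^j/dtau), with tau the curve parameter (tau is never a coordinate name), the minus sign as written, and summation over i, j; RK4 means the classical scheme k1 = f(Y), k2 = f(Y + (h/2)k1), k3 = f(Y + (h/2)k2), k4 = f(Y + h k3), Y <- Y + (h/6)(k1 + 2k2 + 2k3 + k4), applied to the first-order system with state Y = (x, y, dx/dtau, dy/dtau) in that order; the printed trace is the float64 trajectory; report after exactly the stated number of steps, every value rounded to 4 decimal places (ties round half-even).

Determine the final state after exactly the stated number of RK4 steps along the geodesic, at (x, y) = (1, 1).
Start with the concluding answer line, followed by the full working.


Answer: x = 0.8879, y = 0.6499, dx/dtau = -0.6354, dy/dtau = -1.7514

f(Y) = (dx/dtau, dy/dtau, -Gamma^x_ij Y'^i Y'^j, -Gamma^y_ij Y'^i Y'^j) with the Gammas evaluated at the stage position; h = 0.100000; intermediate values shown to 6 dp
step 0: x = 1.0000, y = 1.0000, dx/dtau = -0.5000, dy/dtau = -1.7500
step 1:
  k1: at (x, y) = (1.000000, 1.000000), (dx/dtau, dy/dtau) = (-0.500000, -1.750000); Gamma_xxx = 1.769863, Gamma_xxy = 0.208219, Gamma_xyy = -0.104110, Gamma_yxx = 0.000000, Gamma_yxy = 0.000000, Gamma_yyy = 0.000000; k1 = (-0.500000, -1.750000, -0.488014, 0.000000)
  k2: at (x, y) = (0.975000, 0.912500), (dx/dtau, dy/dtau) = (-0.524401, -1.750000); Gamma_xxx = 1.823428, Gamma_xxy = 0.216151, Gamma_xyy = -0.110847, Gamma_yxx = 0.007803, Gamma_yxy = 0.000925, Gamma_yyy = -0.000474; k2 = (-0.524401, -1.750000, -0.558692, -0.002391)
  k3: at (x, y) = (0.973780, 0.912500), (dx/dtau, dy/dtau) = (-0.527935, -1.750120); Gamma_xxx = 1.825410, Gamma_xxy = 0.216356, Gamma_xyy = -0.111091, Gamma_yxx = 0.007341, Gamma_yxy = 0.000870, Gamma_yyy = -0.000447; k3 = (-0.527935, -1.750120, -0.568311, -0.002285)
  k4: at (x, y) = (0.947207, 0.824988), (dx/dtau, dy/dtau) = (-0.556831, -1.750229); Gamma_xxx = 1.884927, Gamma_xxy = 0.225174, Gamma_xyy = -0.118862, Gamma_yxx = 0.016415, Gamma_yxy = 0.001961, Gamma_yyy = -0.001035; k4 = (-0.556831, -1.750229, -0.659233, -0.005741)
  Y <- Y + (h/6)(k1 + 2k2 + 2k3 + k4): x = 0.9473, y = 0.8250, dx/dtau = -0.5567, dy/dtau = -1.7503
step 2:
  k1: at (x, y) = (0.947308, 0.824992), (dx/dtau, dy/dtau) = (-0.556688, -1.750252); Gamma_xxx = 1.884750, Gamma_xxy = 0.225156, Gamma_xyy = -0.118840, Gamma_yxx = 0.016454, Gamma_yxy = 0.001966, Gamma_yyy = -0.001037; k1 = (-0.556688, -1.750252, -0.658793, -0.005751)
  k2: at (x, y) = (0.919474, 0.737480), (dx/dtau, dy/dtau) = (-0.589627, -1.750539); Gamma_xxx = 1.950224, Gamma_xxy = 0.234908, Gamma_xyy = -0.127741, Gamma_yxx = 0.027353, Gamma_yxy = 0.003295, Gamma_yyy = -0.001792; k2 = (-0.589627, -1.750539, -0.771497, -0.010821)
  k3: at (x, y) = (0.917827, 0.737465), (dx/dtau, dy/dtau) = (-0.595262, -1.750793); Gamma_xxx = 1.953254, Gamma_xxy = 0.235233, Gamma_xyy = -0.128147, Gamma_yxx = 0.026718, Gamma_yxy = 0.003218, Gamma_yyy = -0.001753; k3 = (-0.595262, -1.750793, -0.789616, -0.010801)
  k4: at (x, y) = (0.887782, 0.649913), (dx/dtau, dy/dtau) = (-0.635649, -1.751332); Gamma_xxx = 2.027435, Gamma_xxy = 0.246285, Gamma_xyy = -0.138708, Gamma_yxx = 0.039671, Gamma_yxy = 0.004819, Gamma_yyy = -0.002714; k4 = (-0.635649, -1.751332, -0.942090, -0.018434)
  Y <- Y + (h/6)(k1 + 2k2 + 2k3 + k4): x = 0.8879, y = 0.6499, dx/dtau = -0.6354, dy/dtau = -1.7514
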